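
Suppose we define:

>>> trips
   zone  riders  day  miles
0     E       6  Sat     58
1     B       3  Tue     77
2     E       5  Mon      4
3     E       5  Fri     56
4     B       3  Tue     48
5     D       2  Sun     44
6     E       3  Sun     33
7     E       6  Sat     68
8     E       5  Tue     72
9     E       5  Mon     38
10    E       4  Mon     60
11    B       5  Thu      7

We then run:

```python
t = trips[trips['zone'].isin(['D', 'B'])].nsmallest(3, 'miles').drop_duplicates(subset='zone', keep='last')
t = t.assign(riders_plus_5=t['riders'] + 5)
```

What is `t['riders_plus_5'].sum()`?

15

filter rows where zone in ['D', 'B']:
   zone  riders  day  miles
1     B       3  Tue     77
4     B       3  Tue     48
5     D       2  Sun     44
11    B       5  Thu      7
take 3 rows with smallest miles:
   zone  riders  day  miles
11    B       5  Thu      7
5     D       2  Sun     44
4     B       3  Tue     48
drop duplicate zone (keep=last):
  zone  riders  day  miles
5    D       2  Sun     44
4    B       3  Tue     48
add column riders_plus_5 = t['riders'] + 5:
  zone  riders  day  miles  riders_plus_5
5    D       2  Sun     44              7
4    B       3  Tue     48              8
Hence 15.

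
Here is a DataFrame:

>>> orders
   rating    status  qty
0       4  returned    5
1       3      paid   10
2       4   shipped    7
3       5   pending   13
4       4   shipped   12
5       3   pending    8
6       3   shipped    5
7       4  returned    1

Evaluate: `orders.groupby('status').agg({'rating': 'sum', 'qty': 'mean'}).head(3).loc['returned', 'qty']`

group by status: sum(rating), mean(qty):
          rating   qty
status                
paid           3  10.0
pending        8  10.5
returned       8   3.0
shipped       11   8.0
take first 3 rows:
          rating   qty
status                
paid           3  10.0
pending        8  10.5
returned       8   3.0
Hence 3.0.

3.0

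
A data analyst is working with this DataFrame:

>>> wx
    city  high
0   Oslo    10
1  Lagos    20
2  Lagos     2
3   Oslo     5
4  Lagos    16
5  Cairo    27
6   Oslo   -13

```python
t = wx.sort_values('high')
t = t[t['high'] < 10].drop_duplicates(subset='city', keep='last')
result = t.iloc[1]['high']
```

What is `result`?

sort by high:
    city  high
6   Oslo   -13
2  Lagos     2
3   Oslo     5
0   Oslo    10
4  Lagos    16
1  Lagos    20
5  Cairo    27
filter rows where high < 10:
    city  high
6   Oslo   -13
2  Lagos     2
3   Oslo     5
drop duplicate city (keep=last):
    city  high
2  Lagos     2
3   Oslo     5
The value at position 1, column 'high' is 5.

5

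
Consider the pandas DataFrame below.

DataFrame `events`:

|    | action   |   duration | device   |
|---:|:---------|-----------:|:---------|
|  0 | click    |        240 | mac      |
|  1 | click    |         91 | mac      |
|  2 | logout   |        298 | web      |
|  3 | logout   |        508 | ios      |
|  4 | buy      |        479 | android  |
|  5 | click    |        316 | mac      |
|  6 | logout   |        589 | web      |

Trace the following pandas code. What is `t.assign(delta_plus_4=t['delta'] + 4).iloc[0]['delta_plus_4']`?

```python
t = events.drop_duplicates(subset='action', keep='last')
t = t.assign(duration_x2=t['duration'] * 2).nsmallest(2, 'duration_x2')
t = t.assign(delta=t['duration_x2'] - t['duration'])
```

320

drop duplicate action (keep=last):
   action  duration   device
4     buy       479  android
5   click       316      mac
6  logout       589      web
add column duration_x2 = t['duration'] * 2:
   action  duration   device  duration_x2
4     buy       479  android          958
5   click       316      mac          632
6  logout       589      web         1178
take 2 rows with smallest duration_x2:
  action  duration   device  duration_x2
5  click       316      mac          632
4    buy       479  android          958
add column delta = t['duration_x2'] - t['duration']:
  action  duration   device  duration_x2  delta
5  click       316      mac          632    316
4    buy       479  android          958    479
add column delta_plus_4 = t['delta'] + 4:
  action  duration   device  duration_x2  delta  delta_plus_4
5  click       316      mac          632    316           320
4    buy       479  android          958    479           483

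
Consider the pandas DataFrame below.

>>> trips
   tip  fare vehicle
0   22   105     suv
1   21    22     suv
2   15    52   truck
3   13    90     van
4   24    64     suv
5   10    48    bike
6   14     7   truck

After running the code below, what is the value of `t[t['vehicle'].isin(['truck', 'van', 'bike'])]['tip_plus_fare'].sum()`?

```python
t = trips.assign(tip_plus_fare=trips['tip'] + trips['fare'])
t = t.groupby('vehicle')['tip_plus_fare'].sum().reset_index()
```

249

add column tip_plus_fare = trips['tip'] + trips['fare']:
   tip  fare vehicle  tip_plus_fare
0   22   105     suv            127
1   21    22     suv             43
2   15    52   truck             67
3   13    90     van            103
4   24    64     suv             88
5   10    48    bike             58
6   14     7   truck             21
group by vehicle, sum of tip_plus_fare:
vehicle
bike      58
suv      258
truck     88
van      103
Name: tip_plus_fare, dtype: int64
reset_index():
  vehicle  tip_plus_fare
0    bike             58
1     suv            258
2   truck             88
3     van            103
filter rows where vehicle in ['truck', 'van', 'bike']:
  vehicle  tip_plus_fare
0    bike             58
2   truck             88
3     van            103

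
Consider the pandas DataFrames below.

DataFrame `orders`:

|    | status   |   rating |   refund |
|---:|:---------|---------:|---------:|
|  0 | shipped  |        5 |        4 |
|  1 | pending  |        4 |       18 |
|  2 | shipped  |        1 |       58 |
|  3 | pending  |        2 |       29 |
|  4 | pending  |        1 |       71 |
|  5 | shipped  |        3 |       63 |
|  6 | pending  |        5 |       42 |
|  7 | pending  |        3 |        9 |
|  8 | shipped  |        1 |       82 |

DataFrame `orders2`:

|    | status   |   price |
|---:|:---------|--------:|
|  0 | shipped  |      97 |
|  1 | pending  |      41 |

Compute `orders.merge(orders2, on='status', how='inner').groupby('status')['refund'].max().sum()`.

153

merge on 'status' (how='inner') → 9 rows:
    status  rating  refund  price
0  shipped       5       4     97
1  pending       4      18     41
2  shipped       1      58     97
3  pending       2      29     41
4  pending       1      71     41
5  shipped       3      63     97
6  pending       5      42     41
7  pending       3       9     41
8  shipped       1      82     97
group by status, max of refund:
status
pending    71
shipped    82
Name: refund, dtype: int64
Hence 153.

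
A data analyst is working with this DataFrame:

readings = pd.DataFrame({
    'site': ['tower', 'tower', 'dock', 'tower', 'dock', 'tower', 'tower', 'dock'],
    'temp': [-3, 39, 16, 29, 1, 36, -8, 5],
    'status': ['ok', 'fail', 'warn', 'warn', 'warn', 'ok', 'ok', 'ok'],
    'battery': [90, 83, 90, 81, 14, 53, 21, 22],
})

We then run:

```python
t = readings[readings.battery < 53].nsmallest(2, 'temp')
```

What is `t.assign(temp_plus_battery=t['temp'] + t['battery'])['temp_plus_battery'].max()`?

filter rows where battery < 53:
    site  temp status  battery
4   dock     1   warn       14
6  tower    -8     ok       21
7   dock     5     ok       22
take 2 rows with smallest temp:
    site  temp status  battery
6  tower    -8     ok       21
4   dock     1   warn       14
add column temp_plus_battery = t['temp'] + t['battery']:
    site  temp status  battery  temp_plus_battery
6  tower    -8     ok       21                 13
4   dock     1   warn       14                 15

15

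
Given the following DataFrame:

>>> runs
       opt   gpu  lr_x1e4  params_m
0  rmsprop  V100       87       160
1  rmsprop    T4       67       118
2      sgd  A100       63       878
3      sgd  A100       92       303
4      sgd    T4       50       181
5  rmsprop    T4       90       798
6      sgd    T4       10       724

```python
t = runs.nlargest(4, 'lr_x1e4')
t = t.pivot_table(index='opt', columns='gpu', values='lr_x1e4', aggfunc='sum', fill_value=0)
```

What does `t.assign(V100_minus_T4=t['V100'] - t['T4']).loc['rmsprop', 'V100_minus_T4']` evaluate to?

-70

take 4 rows with largest lr_x1e4:
       opt   gpu  lr_x1e4  params_m
3      sgd  A100       92       303
5  rmsprop    T4       90       798
0  rmsprop  V100       87       160
1  rmsprop    T4       67       118
pivot: rows=opt, cols=gpu, sum(lr_x1e4):
gpu      A100   T4  V100
opt                     
rmsprop     0  157    87
sgd        92    0     0
add column V100_minus_T4 = t['V100'] - t['T4']:
gpu      A100   T4  V100  V100_minus_T4
opt                                    
rmsprop     0  157    87            -70
sgd        92    0     0              0
So loc['rmsprop', 'V100_minus_T4'] = -70.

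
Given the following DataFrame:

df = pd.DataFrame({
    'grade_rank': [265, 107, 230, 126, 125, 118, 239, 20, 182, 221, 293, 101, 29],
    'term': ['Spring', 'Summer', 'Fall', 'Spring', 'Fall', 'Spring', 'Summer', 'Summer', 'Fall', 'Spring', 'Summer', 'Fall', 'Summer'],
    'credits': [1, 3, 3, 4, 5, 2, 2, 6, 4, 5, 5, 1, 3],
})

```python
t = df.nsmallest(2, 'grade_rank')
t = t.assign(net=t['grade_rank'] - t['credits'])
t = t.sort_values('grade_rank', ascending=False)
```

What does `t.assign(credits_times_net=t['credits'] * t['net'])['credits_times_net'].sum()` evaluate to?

162

take 2 rows with smallest grade_rank:
    grade_rank    term  credits
7           20  Summer        6
12          29  Summer        3
add column net = t['grade_rank'] - t['credits']:
    grade_rank    term  credits  net
7           20  Summer        6   14
12          29  Summer        3   26
sort by grade_rank descending:
    grade_rank    term  credits  net
12          29  Summer        3   26
7           20  Summer        6   14
add column credits_times_net = t['credits'] * t['net']:
    grade_rank    term  credits  net  credits_times_net
12          29  Summer        3   26                 78
7           20  Summer        6   14                 84
The sum of column 'credits_times_net' is 162.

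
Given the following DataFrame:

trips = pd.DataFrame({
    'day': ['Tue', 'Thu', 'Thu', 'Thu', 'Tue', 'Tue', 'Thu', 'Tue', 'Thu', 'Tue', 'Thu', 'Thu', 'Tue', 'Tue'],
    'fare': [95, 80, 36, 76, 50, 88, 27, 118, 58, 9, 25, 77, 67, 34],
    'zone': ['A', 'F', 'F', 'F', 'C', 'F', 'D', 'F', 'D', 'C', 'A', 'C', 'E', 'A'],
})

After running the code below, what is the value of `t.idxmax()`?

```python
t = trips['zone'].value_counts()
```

value_counts of zone:
zone
F    5
A    3
C    3
D    2
E    1
Name: count, dtype: int64
Finally, label with the largest value = F.

F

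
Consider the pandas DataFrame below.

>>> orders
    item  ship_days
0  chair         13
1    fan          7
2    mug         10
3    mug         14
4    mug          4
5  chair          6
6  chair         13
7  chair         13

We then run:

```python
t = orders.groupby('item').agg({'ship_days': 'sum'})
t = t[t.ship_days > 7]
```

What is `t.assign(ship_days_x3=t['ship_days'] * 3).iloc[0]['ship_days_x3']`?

group by item, sum of ship_days:
       ship_days
item            
chair         45
fan            7
mug           28
filter rows where ship_days > 7:
       ship_days
item            
chair         45
mug           28
add column ship_days_x3 = t['ship_days'] * 3:
       ship_days  ship_days_x3
item                          
chair         45           135
mug           28            84
Reading off the value at position 0, column 'ship_days_x3', we get 135.

135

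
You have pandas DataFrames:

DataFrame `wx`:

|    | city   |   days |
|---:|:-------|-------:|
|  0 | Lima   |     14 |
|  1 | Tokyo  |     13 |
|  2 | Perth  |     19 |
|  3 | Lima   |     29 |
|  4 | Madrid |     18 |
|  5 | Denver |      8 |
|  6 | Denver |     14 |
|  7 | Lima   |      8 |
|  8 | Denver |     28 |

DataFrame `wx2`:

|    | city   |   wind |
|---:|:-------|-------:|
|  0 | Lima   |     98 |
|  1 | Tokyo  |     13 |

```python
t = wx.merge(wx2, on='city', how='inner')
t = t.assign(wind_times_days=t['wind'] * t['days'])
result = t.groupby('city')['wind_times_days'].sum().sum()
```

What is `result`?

5167

merge on 'city' (how='inner') → 4 rows:
    city  days  wind
0   Lima    14    98
1  Tokyo    13    13
2   Lima    29    98
3   Lima     8    98
add column wind_times_days = t['wind'] * t['days']:
    city  days  wind  wind_times_days
0   Lima    14    98             1372
1  Tokyo    13    13              169
2   Lima    29    98             2842
3   Lima     8    98              784
group by city, sum of wind_times_days:
city
Lima     4998
Tokyo     169
Name: wind_times_days, dtype: int64
The sum of the resulting series is 5167.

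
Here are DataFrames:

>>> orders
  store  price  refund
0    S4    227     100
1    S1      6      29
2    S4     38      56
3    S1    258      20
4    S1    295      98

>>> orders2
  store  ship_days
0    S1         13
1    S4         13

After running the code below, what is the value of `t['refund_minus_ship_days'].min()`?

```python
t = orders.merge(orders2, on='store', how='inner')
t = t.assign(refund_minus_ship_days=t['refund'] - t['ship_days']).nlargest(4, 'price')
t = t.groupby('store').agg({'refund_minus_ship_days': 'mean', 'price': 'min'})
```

46.0

merge on 'store' (how='inner') → 5 rows:
  store  price  refund  ship_days
0    S4    227     100         13
1    S1      6      29         13
2    S4     38      56         13
3    S1    258      20         13
4    S1    295      98         13
add column refund_minus_ship_days = t['refund'] - t['ship_days']:
  store  price  refund  ship_days  refund_minus_ship_days
0    S4    227     100         13                      87
1    S1      6      29         13                      16
2    S4     38      56         13                      43
3    S1    258      20         13                       7
4    S1    295      98         13                      85
take 4 rows with largest price:
  store  price  refund  ship_days  refund_minus_ship_days
4    S1    295      98         13                      85
3    S1    258      20         13                       7
0    S4    227     100         13                      87
2    S4     38      56         13                      43
group by store: mean(refund_minus_ship_days), min(price):
       refund_minus_ship_days  price
store                               
S1                       46.0    258
S4                       65.0     38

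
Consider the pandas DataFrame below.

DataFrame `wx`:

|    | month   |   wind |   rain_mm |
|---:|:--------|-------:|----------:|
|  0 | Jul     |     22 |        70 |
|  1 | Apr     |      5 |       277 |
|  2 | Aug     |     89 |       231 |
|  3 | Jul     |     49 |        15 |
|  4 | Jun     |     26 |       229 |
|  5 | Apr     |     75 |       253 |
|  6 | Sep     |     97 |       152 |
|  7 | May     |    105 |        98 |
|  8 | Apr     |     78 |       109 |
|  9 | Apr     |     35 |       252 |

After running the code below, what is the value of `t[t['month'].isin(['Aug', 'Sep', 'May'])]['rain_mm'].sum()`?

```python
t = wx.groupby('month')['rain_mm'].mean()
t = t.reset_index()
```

481.0

group by month, mean of rain_mm:
month
Apr    222.75
Aug    231.00
Jul     42.50
Jun    229.00
May     98.00
Sep    152.00
Name: rain_mm, dtype: float64
reset_index():
  month  rain_mm
0   Apr   222.75
1   Aug   231.00
2   Jul    42.50
3   Jun   229.00
4   May    98.00
5   Sep   152.00
filter rows where month in ['Aug', 'Sep', 'May']:
  month  rain_mm
1   Aug    231.0
4   May     98.0
5   Sep    152.0
The sum of column 'rain_mm' is 481.0.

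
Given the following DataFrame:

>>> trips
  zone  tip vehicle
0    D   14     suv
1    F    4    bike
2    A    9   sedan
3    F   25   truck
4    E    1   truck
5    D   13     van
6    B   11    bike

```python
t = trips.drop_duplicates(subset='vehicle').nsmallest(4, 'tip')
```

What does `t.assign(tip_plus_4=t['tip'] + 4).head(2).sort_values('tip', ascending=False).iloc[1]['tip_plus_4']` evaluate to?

8

drop duplicate vehicle (keep=first):
  zone  tip vehicle
0    D   14     suv
1    F    4    bike
2    A    9   sedan
3    F   25   truck
5    D   13     van
take 4 rows with smallest tip:
  zone  tip vehicle
1    F    4    bike
2    A    9   sedan
5    D   13     van
0    D   14     suv
add column tip_plus_4 = t['tip'] + 4:
  zone  tip vehicle  tip_plus_4
1    F    4    bike           8
2    A    9   sedan          13
5    D   13     van          17
0    D   14     suv          18
take first 2 rows:
  zone  tip vehicle  tip_plus_4
1    F    4    bike           8
2    A    9   sedan          13
sort by tip descending:
  zone  tip vehicle  tip_plus_4
2    A    9   sedan          13
1    F    4    bike           8
Then the value at position 1, column 'tip_plus_4': 8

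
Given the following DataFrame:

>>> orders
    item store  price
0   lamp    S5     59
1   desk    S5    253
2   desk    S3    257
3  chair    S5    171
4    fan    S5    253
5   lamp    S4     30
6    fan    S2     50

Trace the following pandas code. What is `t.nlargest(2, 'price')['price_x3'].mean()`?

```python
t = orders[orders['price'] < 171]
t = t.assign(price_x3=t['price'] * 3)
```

163.5

filter rows where price < 171:
   item store  price
0  lamp    S5     59
5  lamp    S4     30
6   fan    S2     50
add column price_x3 = t['price'] * 3:
   item store  price  price_x3
0  lamp    S5     59       177
5  lamp    S4     30        90
6   fan    S2     50       150
take 2 rows with largest price:
   item store  price  price_x3
0  lamp    S5     59       177
6   fan    S2     50       150
mean of column 'price_x3' → 163.5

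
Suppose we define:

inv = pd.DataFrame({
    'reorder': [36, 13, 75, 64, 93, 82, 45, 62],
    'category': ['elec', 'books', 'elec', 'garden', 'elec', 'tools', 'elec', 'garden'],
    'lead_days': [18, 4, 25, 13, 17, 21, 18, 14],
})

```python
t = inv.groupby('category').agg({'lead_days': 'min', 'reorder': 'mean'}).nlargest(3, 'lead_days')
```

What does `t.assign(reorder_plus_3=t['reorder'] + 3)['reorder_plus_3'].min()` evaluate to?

group by category: min(lead_days), mean(reorder):
          lead_days  reorder
category                    
books             4    13.00
elec             17    62.25
garden           13    63.00
tools            21    82.00
take 3 rows with largest lead_days:
          lead_days  reorder
category                    
tools            21    82.00
elec             17    62.25
garden           13    63.00
add column reorder_plus_3 = t['reorder'] + 3:
          lead_days  reorder  reorder_plus_3
category                                    
tools            21    82.00           85.00
elec             17    62.25           65.25
garden           13    63.00           66.00

65.25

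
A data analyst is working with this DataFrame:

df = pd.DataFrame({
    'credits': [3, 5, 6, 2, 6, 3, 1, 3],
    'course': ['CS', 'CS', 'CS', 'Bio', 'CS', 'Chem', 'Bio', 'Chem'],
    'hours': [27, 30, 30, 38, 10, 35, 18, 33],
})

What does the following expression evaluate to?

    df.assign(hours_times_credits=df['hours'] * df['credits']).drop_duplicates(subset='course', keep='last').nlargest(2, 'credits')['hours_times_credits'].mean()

add column hours_times_credits = df['hours'] * df['credits']:
   credits course  hours  hours_times_credits
0        3     CS     27                   81
1        5     CS     30                  150
2        6     CS     30                  180
3        2    Bio     38                   76
4        6     CS     10                   60
5        3   Chem     35                  105
6        1    Bio     18                   18
7        3   Chem     33                   99
drop duplicate course (keep=last):
   credits course  hours  hours_times_credits
4        6     CS     10                   60
6        1    Bio     18                   18
7        3   Chem     33                   99
take 2 rows with largest credits:
   credits course  hours  hours_times_credits
4        6     CS     10                   60
7        3   Chem     33                   99
Hence 79.5.

79.5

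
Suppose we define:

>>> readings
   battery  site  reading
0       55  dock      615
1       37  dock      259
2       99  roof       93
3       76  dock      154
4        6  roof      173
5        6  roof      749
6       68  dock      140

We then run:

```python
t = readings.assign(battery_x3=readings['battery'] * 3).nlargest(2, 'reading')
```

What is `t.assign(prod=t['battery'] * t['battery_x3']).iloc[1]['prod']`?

add column battery_x3 = readings['battery'] * 3:
   battery  site  reading  battery_x3
0       55  dock      615         165
1       37  dock      259         111
2       99  roof       93         297
3       76  dock      154         228
4        6  roof      173          18
5        6  roof      749          18
6       68  dock      140         204
take 2 rows with largest reading:
   battery  site  reading  battery_x3
5        6  roof      749          18
0       55  dock      615         165
add column prod = t['battery'] * t['battery_x3']:
   battery  site  reading  battery_x3  prod
5        6  roof      749          18   108
0       55  dock      615         165  9075
Reading off the value at position 1, column 'prod', we get 9075.

9075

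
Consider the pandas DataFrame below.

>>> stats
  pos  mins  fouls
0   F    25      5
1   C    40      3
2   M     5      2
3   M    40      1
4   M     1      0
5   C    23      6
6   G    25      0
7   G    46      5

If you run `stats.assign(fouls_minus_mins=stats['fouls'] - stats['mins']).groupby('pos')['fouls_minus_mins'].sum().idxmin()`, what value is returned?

G

add column fouls_minus_mins = stats['fouls'] - stats['mins']:
  pos  mins  fouls  fouls_minus_mins
0   F    25      5               -20
1   C    40      3               -37
2   M     5      2                -3
3   M    40      1               -39
4   M     1      0                -1
5   C    23      6               -17
6   G    25      0               -25
7   G    46      5               -41
group by pos, sum of fouls_minus_mins:
pos
C   -54
F   -20
G   -66
M   -43
Name: fouls_minus_mins, dtype: int64
Hence G.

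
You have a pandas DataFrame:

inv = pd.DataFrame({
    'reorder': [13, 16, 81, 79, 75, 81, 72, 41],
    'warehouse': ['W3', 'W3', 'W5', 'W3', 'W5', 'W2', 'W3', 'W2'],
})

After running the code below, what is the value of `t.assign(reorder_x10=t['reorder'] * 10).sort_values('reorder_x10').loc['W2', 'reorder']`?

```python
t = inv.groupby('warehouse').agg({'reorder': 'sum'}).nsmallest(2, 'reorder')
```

group by warehouse, sum of reorder:
           reorder
warehouse         
W2             122
W3             180
W5             156
take 2 rows with smallest reorder:
           reorder
warehouse         
W2             122
W5             156
add column reorder_x10 = t['reorder'] * 10:
           reorder  reorder_x10
warehouse                      
W2             122         1220
W5             156         1560
sort by reorder_x10:
           reorder  reorder_x10
warehouse                      
W2             122         1220
W5             156         1560
The value at row 'W2', column 'reorder' is 122.

122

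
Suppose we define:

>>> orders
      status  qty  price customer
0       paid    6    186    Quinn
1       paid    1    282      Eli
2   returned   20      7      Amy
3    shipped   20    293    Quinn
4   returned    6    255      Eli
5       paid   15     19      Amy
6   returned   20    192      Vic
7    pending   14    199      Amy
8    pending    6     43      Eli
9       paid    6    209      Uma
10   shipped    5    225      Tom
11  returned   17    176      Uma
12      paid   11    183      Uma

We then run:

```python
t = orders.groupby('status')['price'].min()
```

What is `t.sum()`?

group by status, min of price:
status
paid         19
pending      43
returned      7
shipped     225
Name: price, dtype: int64
Reading off the sum of the resulting series, we get 294.

294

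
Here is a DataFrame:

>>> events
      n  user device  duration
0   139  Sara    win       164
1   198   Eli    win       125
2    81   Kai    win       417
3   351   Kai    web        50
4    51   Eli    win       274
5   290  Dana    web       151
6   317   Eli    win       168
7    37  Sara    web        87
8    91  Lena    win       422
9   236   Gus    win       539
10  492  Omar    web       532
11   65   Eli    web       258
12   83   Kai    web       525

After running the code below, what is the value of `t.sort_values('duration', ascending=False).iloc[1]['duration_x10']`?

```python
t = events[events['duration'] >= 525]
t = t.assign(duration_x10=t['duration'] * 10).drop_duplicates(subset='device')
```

5320

filter rows where duration >= 525:
      n  user device  duration
9   236   Gus    win       539
10  492  Omar    web       532
12   83   Kai    web       525
add column duration_x10 = t['duration'] * 10:
      n  user device  duration  duration_x10
9   236   Gus    win       539          5390
10  492  Omar    web       532          5320
12   83   Kai    web       525          5250
drop duplicate device (keep=first):
      n  user device  duration  duration_x10
9   236   Gus    win       539          5390
10  492  Omar    web       532          5320
sort by duration descending:
      n  user device  duration  duration_x10
9   236   Gus    win       539          5390
10  492  Omar    web       532          5320
The value at position 1, column 'duration_x10' is 5320.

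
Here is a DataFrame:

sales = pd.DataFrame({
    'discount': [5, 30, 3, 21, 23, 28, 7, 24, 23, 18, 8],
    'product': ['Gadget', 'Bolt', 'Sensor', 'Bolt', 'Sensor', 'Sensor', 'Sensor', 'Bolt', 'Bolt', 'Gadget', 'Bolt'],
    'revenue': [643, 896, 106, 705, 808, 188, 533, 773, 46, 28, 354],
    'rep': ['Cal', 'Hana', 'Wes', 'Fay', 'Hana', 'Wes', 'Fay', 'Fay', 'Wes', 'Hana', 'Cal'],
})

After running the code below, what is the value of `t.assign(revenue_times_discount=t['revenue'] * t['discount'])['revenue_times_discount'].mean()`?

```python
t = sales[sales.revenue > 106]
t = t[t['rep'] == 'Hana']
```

22732.0

filter rows where revenue > 106:
    discount product  revenue   rep
0          5  Gadget      643   Cal
1         30    Bolt      896  Hana
3         21    Bolt      705   Fay
4         23  Sensor      808  Hana
5         28  Sensor      188   Wes
6          7  Sensor      533   Fay
7         24    Bolt      773   Fay
10         8    Bolt      354   Cal
filter rows where rep == 'Hana':
   discount product  revenue   rep
1        30    Bolt      896  Hana
4        23  Sensor      808  Hana
add column revenue_times_discount = t['revenue'] * t['discount']:
   discount product  revenue   rep  revenue_times_discount
1        30    Bolt      896  Hana                   26880
4        23  Sensor      808  Hana                   18584
The mean of column 'revenue_times_discount' is 22732.0.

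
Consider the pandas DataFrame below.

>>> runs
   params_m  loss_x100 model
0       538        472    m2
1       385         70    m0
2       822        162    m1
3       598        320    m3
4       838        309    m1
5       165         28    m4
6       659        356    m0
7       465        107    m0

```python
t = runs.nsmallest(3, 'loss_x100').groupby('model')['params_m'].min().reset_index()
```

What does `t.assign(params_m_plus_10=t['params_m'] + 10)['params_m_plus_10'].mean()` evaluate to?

285.0

take 3 rows with smallest loss_x100:
   params_m  loss_x100 model
5       165         28    m4
1       385         70    m0
7       465        107    m0
group by model, min of params_m:
model
m0    385
m4    165
Name: params_m, dtype: int64
reset_index():
  model  params_m
0    m0       385
1    m4       165
add column params_m_plus_10 = t['params_m'] + 10:
  model  params_m  params_m_plus_10
0    m0       385               395
1    m4       165               175
Then the mean of column 'params_m_plus_10': 285.0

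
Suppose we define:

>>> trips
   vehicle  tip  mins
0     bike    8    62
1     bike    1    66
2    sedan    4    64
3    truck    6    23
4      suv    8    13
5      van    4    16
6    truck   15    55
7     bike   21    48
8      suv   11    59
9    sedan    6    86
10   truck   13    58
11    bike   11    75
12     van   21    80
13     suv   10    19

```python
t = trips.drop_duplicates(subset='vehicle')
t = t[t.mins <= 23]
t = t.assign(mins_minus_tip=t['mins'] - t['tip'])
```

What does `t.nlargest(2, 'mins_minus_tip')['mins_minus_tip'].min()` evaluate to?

drop duplicate vehicle (keep=first):
  vehicle  tip  mins
0    bike    8    62
2   sedan    4    64
3   truck    6    23
4     suv    8    13
5     van    4    16
filter rows where mins <= 23:
  vehicle  tip  mins
3   truck    6    23
4     suv    8    13
5     van    4    16
add column mins_minus_tip = t['mins'] - t['tip']:
  vehicle  tip  mins  mins_minus_tip
3   truck    6    23              17
4     suv    8    13               5
5     van    4    16              12
take 2 rows with largest mins_minus_tip:
  vehicle  tip  mins  mins_minus_tip
3   truck    6    23              17
5     van    4    16              12

12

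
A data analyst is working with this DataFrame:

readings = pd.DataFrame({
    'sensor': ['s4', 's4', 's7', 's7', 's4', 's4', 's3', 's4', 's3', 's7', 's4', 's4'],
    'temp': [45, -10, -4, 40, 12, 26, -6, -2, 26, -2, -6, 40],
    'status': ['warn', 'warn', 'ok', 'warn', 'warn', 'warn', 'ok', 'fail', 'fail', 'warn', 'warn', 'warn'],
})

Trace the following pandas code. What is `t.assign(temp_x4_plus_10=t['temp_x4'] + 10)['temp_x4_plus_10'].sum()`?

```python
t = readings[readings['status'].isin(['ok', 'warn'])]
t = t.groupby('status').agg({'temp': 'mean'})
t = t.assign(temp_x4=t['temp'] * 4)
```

filter rows where status in ['ok', 'warn']:
   sensor  temp status
0      s4    45   warn
1      s4   -10   warn
2      s7    -4     ok
3      s7    40   warn
4      s4    12   warn
5      s4    26   warn
6      s3    -6     ok
9      s7    -2   warn
10     s4    -6   warn
11     s4    40   warn
group by status, mean of temp:
          temp
status        
ok      -5.000
warn    18.125
add column temp_x4 = t['temp'] * 4:
          temp  temp_x4
status                 
ok      -5.000    -20.0
warn    18.125     72.5
add column temp_x4_plus_10 = t['temp_x4'] + 10:
          temp  temp_x4  temp_x4_plus_10
status                                  
ok      -5.000    -20.0            -10.0
warn    18.125     72.5             82.5
Taking the sum of column 'temp_x4_plus_10' gives 72.5.

72.5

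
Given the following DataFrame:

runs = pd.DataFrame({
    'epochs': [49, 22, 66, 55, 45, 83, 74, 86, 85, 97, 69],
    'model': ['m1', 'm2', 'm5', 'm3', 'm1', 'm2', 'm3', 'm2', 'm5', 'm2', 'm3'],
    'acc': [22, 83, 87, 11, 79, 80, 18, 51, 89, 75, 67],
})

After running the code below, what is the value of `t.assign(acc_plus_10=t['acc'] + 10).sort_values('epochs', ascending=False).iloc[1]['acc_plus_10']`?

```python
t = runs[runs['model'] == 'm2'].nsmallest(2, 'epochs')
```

93

filter rows where model == 'm2':
   epochs model  acc
1      22    m2   83
5      83    m2   80
7      86    m2   51
9      97    m2   75
take 2 rows with smallest epochs:
   epochs model  acc
1      22    m2   83
5      83    m2   80
add column acc_plus_10 = t['acc'] + 10:
   epochs model  acc  acc_plus_10
1      22    m2   83           93
5      83    m2   80           90
sort by epochs descending:
   epochs model  acc  acc_plus_10
5      83    m2   80           90
1      22    m2   83           93
Finally, value at position 1, column 'acc_plus_10' = 93.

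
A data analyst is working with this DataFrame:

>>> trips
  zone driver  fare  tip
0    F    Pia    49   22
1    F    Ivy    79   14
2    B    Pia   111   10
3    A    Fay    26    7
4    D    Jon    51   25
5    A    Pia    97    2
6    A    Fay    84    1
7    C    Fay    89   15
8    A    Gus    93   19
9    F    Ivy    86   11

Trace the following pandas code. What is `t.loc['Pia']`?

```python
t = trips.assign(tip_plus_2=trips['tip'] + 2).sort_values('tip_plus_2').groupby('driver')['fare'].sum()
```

257

add column tip_plus_2 = trips['tip'] + 2:
  zone driver  fare  tip  tip_plus_2
0    F    Pia    49   22          24
1    F    Ivy    79   14          16
2    B    Pia   111   10          12
3    A    Fay    26    7           9
4    D    Jon    51   25          27
5    A    Pia    97    2           4
6    A    Fay    84    1           3
7    C    Fay    89   15          17
8    A    Gus    93   19          21
9    F    Ivy    86   11          13
sort by tip_plus_2:
  zone driver  fare  tip  tip_plus_2
6    A    Fay    84    1           3
5    A    Pia    97    2           4
3    A    Fay    26    7           9
2    B    Pia   111   10          12
9    F    Ivy    86   11          13
1    F    Ivy    79   14          16
7    C    Fay    89   15          17
8    A    Gus    93   19          21
0    F    Pia    49   22          24
4    D    Jon    51   25          27
group by driver, sum of fare:
driver
Fay    199
Gus     93
Ivy    165
Jon     51
Pia    257
Name: fare, dtype: int64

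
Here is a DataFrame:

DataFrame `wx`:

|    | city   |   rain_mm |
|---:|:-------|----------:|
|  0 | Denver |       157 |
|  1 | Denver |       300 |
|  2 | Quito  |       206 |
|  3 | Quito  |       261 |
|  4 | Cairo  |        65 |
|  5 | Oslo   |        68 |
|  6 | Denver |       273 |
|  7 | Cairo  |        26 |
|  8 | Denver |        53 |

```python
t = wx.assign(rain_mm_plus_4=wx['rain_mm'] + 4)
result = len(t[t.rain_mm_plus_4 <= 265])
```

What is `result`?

add column rain_mm_plus_4 = wx['rain_mm'] + 4:
     city  rain_mm  rain_mm_plus_4
0  Denver      157             161
1  Denver      300             304
2   Quito      206             210
3   Quito      261             265
4   Cairo       65              69
5    Oslo       68              72
6  Denver      273             277
7   Cairo       26              30
8  Denver       53              57
filter rows where rain_mm_plus_4 <= 265:
     city  rain_mm  rain_mm_plus_4
0  Denver      157             161
2   Quito      206             210
3   Quito      261             265
4   Cairo       65              69
5    Oslo       68              72
7   Cairo       26              30
8  Denver       53              57

7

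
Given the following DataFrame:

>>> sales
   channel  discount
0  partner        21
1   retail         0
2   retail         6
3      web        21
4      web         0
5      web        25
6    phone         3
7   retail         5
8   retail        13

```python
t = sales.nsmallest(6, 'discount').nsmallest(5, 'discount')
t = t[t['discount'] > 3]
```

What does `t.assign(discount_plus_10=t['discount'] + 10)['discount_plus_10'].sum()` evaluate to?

take 6 rows with smallest discount:
  channel  discount
1  retail         0
4     web         0
6   phone         3
7  retail         5
2  retail         6
8  retail        13
take 5 rows with smallest discount:
  channel  discount
1  retail         0
4     web         0
6   phone         3
7  retail         5
2  retail         6
filter rows where discount > 3:
  channel  discount
7  retail         5
2  retail         6
add column discount_plus_10 = t['discount'] + 10:
  channel  discount  discount_plus_10
7  retail         5                15
2  retail         6                16
Taking the sum of column 'discount_plus_10' gives 31.

31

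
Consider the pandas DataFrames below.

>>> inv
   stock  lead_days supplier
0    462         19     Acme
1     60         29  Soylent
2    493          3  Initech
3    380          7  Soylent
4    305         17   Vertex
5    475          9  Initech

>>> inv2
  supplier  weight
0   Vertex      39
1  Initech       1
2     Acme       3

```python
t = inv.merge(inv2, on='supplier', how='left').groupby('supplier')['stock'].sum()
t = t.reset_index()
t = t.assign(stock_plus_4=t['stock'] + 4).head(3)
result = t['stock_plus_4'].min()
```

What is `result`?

merge on 'supplier' (how='left') → 6 rows:
   stock  lead_days supplier  weight
0    462         19     Acme     3.0
1     60         29  Soylent     NaN
2    493          3  Initech     1.0
3    380          7  Soylent     NaN
4    305         17   Vertex    39.0
5    475          9  Initech     1.0
group by supplier, sum of stock:
supplier
Acme       462
Initech    968
Soylent    440
Vertex     305
Name: stock, dtype: int64
reset_index():
  supplier  stock
0     Acme    462
1  Initech    968
2  Soylent    440
3   Vertex    305
add column stock_plus_4 = t['stock'] + 4:
  supplier  stock  stock_plus_4
0     Acme    462           466
1  Initech    968           972
2  Soylent    440           444
3   Vertex    305           309
take first 3 rows:
  supplier  stock  stock_plus_4
0     Acme    462           466
1  Initech    968           972
2  Soylent    440           444

444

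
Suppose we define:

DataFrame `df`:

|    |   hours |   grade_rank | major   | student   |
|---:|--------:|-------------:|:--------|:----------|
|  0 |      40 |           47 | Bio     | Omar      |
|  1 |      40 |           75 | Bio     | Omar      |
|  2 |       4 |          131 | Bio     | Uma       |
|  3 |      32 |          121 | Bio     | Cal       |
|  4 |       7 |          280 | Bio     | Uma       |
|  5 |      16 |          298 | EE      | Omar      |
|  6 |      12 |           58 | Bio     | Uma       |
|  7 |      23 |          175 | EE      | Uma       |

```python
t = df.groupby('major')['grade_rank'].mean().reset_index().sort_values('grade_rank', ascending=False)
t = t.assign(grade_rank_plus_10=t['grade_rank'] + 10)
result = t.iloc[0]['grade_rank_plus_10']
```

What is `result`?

group by major, mean of grade_rank:
major
Bio    118.666667
EE     236.500000
Name: grade_rank, dtype: float64
reset_index():
  major  grade_rank
0   Bio  118.666667
1    EE  236.500000
sort by grade_rank descending:
  major  grade_rank
1    EE  236.500000
0   Bio  118.666667
add column grade_rank_plus_10 = t['grade_rank'] + 10:
  major  grade_rank  grade_rank_plus_10
1    EE  236.500000          246.500000
0   Bio  118.666667          128.666667
Finally, value at position 0, column 'grade_rank_plus_10' = 246.5.

246.5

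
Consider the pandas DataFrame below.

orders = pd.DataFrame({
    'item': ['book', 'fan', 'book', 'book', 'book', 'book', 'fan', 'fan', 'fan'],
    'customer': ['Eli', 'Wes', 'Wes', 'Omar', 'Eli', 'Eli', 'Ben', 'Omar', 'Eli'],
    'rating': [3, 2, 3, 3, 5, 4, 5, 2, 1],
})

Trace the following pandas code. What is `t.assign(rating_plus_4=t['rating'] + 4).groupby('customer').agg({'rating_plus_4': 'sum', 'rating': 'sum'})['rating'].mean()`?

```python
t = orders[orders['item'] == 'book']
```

filter rows where item == 'book':
   item customer  rating
0  book      Eli       3
2  book      Wes       3
3  book     Omar       3
4  book      Eli       5
5  book      Eli       4
add column rating_plus_4 = t['rating'] + 4:
   item customer  rating  rating_plus_4
0  book      Eli       3              7
2  book      Wes       3              7
3  book     Omar       3              7
4  book      Eli       5              9
5  book      Eli       4              8
group by customer: sum(rating_plus_4), sum(rating):
          rating_plus_4  rating
customer                       
Eli                  24      12
Omar                  7       3
Wes                   7       3
Finally, mean of column 'rating' = 6.0.

6.0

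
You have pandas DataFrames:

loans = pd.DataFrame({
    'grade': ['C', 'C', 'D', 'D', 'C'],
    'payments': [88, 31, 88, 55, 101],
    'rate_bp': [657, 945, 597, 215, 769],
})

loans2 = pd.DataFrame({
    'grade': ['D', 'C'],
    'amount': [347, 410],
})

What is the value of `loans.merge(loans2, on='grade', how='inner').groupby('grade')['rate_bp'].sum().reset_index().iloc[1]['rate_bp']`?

812

merge on 'grade' (how='inner') → 5 rows:
  grade  payments  rate_bp  amount
0     C        88      657     410
1     C        31      945     410
2     D        88      597     347
3     D        55      215     347
4     C       101      769     410
group by grade, sum of rate_bp:
grade
C    2371
D     812
Name: rate_bp, dtype: int64
reset_index():
  grade  rate_bp
0     C     2371
1     D      812
Then the value at position 1, column 'rate_bp': 812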